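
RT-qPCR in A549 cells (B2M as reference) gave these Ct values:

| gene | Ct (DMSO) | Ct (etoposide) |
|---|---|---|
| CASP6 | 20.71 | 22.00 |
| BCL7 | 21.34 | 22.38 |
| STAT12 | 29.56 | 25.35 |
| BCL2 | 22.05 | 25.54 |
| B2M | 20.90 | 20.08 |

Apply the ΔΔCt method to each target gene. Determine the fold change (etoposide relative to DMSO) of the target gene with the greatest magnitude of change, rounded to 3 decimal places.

0.050

CASP6: ΔΔCt = (22.00−20.08) − (20.71−20.90) = 1.92 − (-0.19) = 2.11; fold change = 2^-2.11 = 0.232
BCL7: ΔΔCt = (22.38−20.08) − (21.34−20.90) = 2.30 − 0.44 = 1.86; fold change = 2^-1.86 = 0.275
STAT12: ΔΔCt = (25.35−20.08) − (29.56−20.90) = 5.27 − 8.66 = -3.39; fold change = 2^3.39 = 10.483
BCL2: ΔΔCt = (25.54−20.08) − (22.05−20.90) = 5.46 − 1.15 = 4.31; fold change = 2^-4.31 = 0.050
BCL2 has the largest |ΔΔCt| = 4.31.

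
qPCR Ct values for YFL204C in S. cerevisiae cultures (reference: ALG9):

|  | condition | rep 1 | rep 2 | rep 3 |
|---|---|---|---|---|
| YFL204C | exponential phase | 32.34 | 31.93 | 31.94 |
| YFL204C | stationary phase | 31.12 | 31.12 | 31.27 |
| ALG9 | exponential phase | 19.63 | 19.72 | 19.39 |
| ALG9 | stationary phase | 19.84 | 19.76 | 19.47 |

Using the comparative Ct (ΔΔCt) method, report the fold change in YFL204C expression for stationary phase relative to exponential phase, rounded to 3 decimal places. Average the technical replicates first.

2.014

Mean Ct: YFL204C exponential phase 32.070; YFL204C stationary phase 31.170; ALG9 exponential phase 19.580; ALG9 stationary phase 19.690
ΔCt(exponential phase) = 32.070 − 19.580 = 12.490
ΔCt(stationary phase) = 31.170 − 19.690 = 11.480
ΔΔCt = 11.480 − 12.490 = -1.010
Fold change = 2^(−(-1.010)) = 2^1.010 = 2.0139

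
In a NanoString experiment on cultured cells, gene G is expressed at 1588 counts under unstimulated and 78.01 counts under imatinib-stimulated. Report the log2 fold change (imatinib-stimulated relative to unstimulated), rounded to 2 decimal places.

Fold change = 78.01 / 1588 = 0.0491
log2(0.0491) = -4.347

-4.35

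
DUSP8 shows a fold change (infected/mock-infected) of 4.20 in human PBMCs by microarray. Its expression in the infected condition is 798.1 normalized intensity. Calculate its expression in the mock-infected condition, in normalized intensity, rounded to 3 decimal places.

190.024

mock-infected expression = 798.1 / 4.20 = 190.024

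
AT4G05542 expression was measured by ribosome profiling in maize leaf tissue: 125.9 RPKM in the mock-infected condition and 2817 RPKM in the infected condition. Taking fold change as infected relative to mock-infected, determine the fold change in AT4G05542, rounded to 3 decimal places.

Fold change = 2817 / 125.9 = 22.3749
AT4G05542 is upregulated.

22.375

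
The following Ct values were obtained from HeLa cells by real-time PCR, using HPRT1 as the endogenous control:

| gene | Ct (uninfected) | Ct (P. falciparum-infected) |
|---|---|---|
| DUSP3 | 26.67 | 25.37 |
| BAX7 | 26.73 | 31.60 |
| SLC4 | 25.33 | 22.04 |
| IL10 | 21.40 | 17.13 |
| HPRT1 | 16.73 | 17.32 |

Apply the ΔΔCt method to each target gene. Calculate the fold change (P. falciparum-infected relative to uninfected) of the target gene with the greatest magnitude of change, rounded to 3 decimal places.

DUSP3: ΔΔCt = (25.37−17.32) − (26.67−16.73) = 8.05 − 9.94 = -1.89; fold change = 2^1.89 = 3.706
BAX7: ΔΔCt = (31.60−17.32) − (26.73−16.73) = 14.28 − 10.00 = 4.28; fold change = 2^-4.28 = 0.051
SLC4: ΔΔCt = (22.04−17.32) − (25.33−16.73) = 4.72 − 8.60 = -3.88; fold change = 2^3.88 = 14.723
IL10: ΔΔCt = (17.13−17.32) − (21.40−16.73) = -0.19 − 4.67 = -4.86; fold change = 2^4.86 = 29.041
IL10 has the largest |ΔΔCt| = 4.86.

29.041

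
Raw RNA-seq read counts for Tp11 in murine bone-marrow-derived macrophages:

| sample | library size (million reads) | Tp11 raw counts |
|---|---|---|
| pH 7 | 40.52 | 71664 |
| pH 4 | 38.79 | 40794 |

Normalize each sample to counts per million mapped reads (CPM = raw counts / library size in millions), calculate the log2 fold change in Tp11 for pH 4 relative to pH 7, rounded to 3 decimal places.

CPM(pH 7) = 71664 / 40.52 = 1768.6081
CPM(pH 4) = 40794 / 38.79 = 1051.6628
Fold change = 1051.6628 / 1768.6081 = 0.59463
log2(0.59463) = -0.7499

-0.750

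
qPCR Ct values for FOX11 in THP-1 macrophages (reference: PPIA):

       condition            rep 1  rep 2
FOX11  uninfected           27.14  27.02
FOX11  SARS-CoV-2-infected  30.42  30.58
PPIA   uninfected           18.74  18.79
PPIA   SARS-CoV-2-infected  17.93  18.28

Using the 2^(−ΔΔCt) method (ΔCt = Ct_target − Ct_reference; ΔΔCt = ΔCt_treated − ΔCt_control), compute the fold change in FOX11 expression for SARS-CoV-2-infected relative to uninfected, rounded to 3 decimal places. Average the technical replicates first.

0.059

Mean Ct: FOX11 uninfected 27.080; FOX11 SARS-CoV-2-infected 30.500; PPIA uninfected 18.765; PPIA SARS-CoV-2-infected 18.105
ΔCt(uninfected) = 27.080 − 18.765 = 8.315
ΔCt(SARS-CoV-2-infected) = 30.500 − 18.105 = 12.395
ΔΔCt = 12.395 − 8.315 = 4.080
Fold change = 2^(−4.080) = 0.0591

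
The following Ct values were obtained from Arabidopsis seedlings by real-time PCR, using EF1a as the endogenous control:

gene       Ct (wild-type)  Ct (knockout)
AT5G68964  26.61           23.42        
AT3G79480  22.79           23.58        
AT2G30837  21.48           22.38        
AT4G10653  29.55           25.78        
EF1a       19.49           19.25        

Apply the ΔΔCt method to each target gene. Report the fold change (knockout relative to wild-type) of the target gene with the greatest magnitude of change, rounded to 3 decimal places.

AT5G68964: ΔΔCt = (23.42−19.25) − (26.61−19.49) = 4.17 − 7.12 = -2.95; fold change = 2^2.95 = 7.727
AT3G79480: ΔΔCt = (23.58−19.25) − (22.79−19.49) = 4.33 − 3.30 = 1.03; fold change = 2^-1.03 = 0.490
AT2G30837: ΔΔCt = (22.38−19.25) − (21.48−19.49) = 3.13 − 1.99 = 1.14; fold change = 2^-1.14 = 0.454
AT4G10653: ΔΔCt = (25.78−19.25) − (29.55−19.49) = 6.53 − 10.06 = -3.53; fold change = 2^3.53 = 11.551
AT4G10653 has the largest |ΔΔCt| = 3.53.

11.551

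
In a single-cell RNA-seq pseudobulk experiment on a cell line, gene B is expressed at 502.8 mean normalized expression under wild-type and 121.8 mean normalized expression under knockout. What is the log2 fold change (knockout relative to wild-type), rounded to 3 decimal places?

Fold change = 121.8 / 502.8 = 0.2422
log2(0.2422) = -2.0455

-2.045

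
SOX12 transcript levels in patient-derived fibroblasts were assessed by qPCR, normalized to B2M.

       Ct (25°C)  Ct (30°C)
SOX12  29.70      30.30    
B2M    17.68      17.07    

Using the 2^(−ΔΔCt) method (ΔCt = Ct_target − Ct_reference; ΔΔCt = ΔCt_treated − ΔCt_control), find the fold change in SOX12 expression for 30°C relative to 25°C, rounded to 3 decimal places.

ΔCt(25°C) = 29.700 − 17.680 = 12.020
ΔCt(30°C) = 30.300 − 17.070 = 13.230
ΔΔCt = 13.230 − 12.020 = 1.210
Fold change = 2^(−1.210) = 0.4323

0.432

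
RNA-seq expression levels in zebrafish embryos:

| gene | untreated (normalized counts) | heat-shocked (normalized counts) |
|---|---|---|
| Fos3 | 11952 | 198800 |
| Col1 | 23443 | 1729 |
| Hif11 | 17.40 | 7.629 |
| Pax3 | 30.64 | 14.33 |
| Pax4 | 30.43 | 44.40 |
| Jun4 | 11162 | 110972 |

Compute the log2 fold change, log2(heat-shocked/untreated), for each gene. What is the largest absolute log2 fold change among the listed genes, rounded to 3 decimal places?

log2(198800/11952) = 4.056  (Fos3)
log2(1729/23443) = -3.761  (Col1)
log2(7.629/17.40) = -1.190  (Hif11)
log2(14.33/30.64) = -1.096  (Pax3)
log2(44.40/30.43) = 0.545  (Pax4)
log2(110972/11162) = 3.314  (Jun4)
The largest magnitude belongs to Fos3.

4.056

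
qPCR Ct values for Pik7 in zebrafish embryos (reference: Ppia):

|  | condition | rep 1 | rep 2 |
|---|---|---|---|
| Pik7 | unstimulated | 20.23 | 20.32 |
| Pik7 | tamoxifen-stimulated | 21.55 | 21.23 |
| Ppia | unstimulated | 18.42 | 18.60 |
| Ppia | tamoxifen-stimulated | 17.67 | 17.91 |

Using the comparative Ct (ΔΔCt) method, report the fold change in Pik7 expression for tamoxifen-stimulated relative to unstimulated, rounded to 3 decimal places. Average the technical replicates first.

Mean Ct: Pik7 unstimulated 20.275; Pik7 tamoxifen-stimulated 21.390; Ppia unstimulated 18.510; Ppia tamoxifen-stimulated 17.790
ΔCt(unstimulated) = 20.275 − 18.510 = 1.765
ΔCt(tamoxifen-stimulated) = 21.390 − 17.790 = 3.600
ΔΔCt = 3.600 − 1.765 = 1.835
Fold change = 2^(−1.835) = 0.2803

0.280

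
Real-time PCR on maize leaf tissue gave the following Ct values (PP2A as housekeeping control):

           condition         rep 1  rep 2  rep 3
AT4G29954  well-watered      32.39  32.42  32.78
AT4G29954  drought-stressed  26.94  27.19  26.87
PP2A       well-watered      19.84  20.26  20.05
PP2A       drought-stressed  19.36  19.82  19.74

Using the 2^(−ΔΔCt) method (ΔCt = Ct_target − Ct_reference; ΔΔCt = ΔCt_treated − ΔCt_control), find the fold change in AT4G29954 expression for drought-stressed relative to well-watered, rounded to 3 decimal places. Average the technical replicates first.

34.776

Mean Ct: AT4G29954 well-watered 32.530; AT4G29954 drought-stressed 27.000; PP2A well-watered 20.050; PP2A drought-stressed 19.640
ΔCt(well-watered) = 32.530 − 20.050 = 12.480
ΔCt(drought-stressed) = 27.000 − 19.640 = 7.360
ΔΔCt = 7.360 − 12.480 = -5.120
Fold change = 2^(−(-5.120)) = 2^5.120 = 34.7755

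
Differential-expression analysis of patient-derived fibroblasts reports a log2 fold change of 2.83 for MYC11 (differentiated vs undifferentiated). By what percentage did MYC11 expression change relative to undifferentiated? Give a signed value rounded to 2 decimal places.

Fold change = 2^(2.83) = 7.1107
Percent change = (FC − 1) × 100% = (7.1107 − 1) × 100 = 611.07%

611.07%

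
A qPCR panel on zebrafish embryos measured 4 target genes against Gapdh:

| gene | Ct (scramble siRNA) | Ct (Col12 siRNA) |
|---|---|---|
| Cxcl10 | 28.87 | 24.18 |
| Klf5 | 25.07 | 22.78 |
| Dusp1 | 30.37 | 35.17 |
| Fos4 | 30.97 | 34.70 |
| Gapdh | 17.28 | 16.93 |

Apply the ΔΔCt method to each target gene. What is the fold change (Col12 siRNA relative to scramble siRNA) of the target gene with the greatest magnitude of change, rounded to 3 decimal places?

Cxcl10: ΔΔCt = (24.18−16.93) − (28.87−17.28) = 7.25 − 11.59 = -4.34; fold change = 2^4.34 = 20.252
Klf5: ΔΔCt = (22.78−16.93) − (25.07−17.28) = 5.85 − 7.79 = -1.94; fold change = 2^1.94 = 3.837
Dusp1: ΔΔCt = (35.17−16.93) − (30.37−17.28) = 18.24 − 13.09 = 5.15; fold change = 2^-5.15 = 0.028
Fos4: ΔΔCt = (34.70−16.93) − (30.97−17.28) = 17.77 − 13.69 = 4.08; fold change = 2^-4.08 = 0.059
Dusp1 has the largest |ΔΔCt| = 5.15.

0.028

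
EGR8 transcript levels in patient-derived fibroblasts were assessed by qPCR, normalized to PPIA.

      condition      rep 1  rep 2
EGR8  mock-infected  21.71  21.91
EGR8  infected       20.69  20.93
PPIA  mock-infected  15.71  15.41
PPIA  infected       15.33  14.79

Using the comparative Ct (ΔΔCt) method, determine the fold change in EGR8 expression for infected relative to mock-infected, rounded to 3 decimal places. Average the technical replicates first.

Mean Ct: EGR8 mock-infected 21.810; EGR8 infected 20.810; PPIA mock-infected 15.560; PPIA infected 15.060
ΔCt(mock-infected) = 21.810 − 15.560 = 6.250
ΔCt(infected) = 20.810 − 15.060 = 5.750
ΔΔCt = 5.750 − 6.250 = -0.500
Fold change = 2^(−(-0.500)) = 2^0.500 = 1.4142

1.414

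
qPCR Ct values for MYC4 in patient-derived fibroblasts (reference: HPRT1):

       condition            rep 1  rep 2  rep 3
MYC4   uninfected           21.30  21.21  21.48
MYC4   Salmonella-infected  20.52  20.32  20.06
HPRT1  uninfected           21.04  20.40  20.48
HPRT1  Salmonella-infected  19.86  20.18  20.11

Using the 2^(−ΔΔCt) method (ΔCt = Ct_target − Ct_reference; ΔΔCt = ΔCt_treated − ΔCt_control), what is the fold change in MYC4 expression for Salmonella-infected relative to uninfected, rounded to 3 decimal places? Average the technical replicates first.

1.357

Mean Ct: MYC4 uninfected 21.330; MYC4 Salmonella-infected 20.300; HPRT1 uninfected 20.640; HPRT1 Salmonella-infected 20.050
ΔCt(uninfected) = 21.330 − 20.640 = 0.690
ΔCt(Salmonella-infected) = 20.300 − 20.050 = 0.250
ΔΔCt = 0.250 − 0.690 = -0.440
Fold change = 2^(−(-0.440)) = 2^0.440 = 1.3566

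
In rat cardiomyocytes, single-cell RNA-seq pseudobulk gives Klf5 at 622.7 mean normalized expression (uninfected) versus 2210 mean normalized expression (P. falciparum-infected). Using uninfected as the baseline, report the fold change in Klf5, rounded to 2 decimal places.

3.55

Fold change = 2210 / 622.7 = 3.549
Klf5 is upregulated.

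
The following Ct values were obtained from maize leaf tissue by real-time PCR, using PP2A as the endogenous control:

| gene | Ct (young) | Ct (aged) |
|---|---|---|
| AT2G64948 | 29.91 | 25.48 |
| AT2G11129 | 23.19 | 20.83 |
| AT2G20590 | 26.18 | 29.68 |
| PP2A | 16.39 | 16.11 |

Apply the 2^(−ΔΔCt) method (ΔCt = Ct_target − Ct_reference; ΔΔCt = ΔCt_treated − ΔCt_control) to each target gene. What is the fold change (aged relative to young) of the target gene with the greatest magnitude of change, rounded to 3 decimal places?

AT2G64948: ΔΔCt = (25.48−16.11) − (29.91−16.39) = 9.37 − 13.52 = -4.15; fold change = 2^4.15 = 17.753
AT2G11129: ΔΔCt = (20.83−16.11) − (23.19−16.39) = 4.72 − 6.80 = -2.08; fold change = 2^2.08 = 4.228
AT2G20590: ΔΔCt = (29.68−16.11) − (26.18−16.39) = 13.57 − 9.79 = 3.78; fold change = 2^-3.78 = 0.073
AT2G64948 has the largest |ΔΔCt| = 4.15.

17.753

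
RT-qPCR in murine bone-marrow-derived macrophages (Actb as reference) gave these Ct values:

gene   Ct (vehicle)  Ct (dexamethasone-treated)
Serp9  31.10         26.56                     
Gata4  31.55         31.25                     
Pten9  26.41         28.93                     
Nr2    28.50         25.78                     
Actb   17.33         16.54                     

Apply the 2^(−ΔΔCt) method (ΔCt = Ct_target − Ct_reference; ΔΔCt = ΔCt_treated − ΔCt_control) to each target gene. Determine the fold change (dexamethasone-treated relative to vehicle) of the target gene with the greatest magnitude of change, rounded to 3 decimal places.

13.454

Serp9: ΔΔCt = (26.56−16.54) − (31.10−17.33) = 10.02 − 13.77 = -3.75; fold change = 2^3.75 = 13.454
Gata4: ΔΔCt = (31.25−16.54) − (31.55−17.33) = 14.71 − 14.22 = 0.49; fold change = 2^-0.49 = 0.712
Pten9: ΔΔCt = (28.93−16.54) − (26.41−17.33) = 12.39 − 9.08 = 3.31; fold change = 2^-3.31 = 0.101
Nr2: ΔΔCt = (25.78−16.54) − (28.50−17.33) = 9.24 − 11.17 = -1.93; fold change = 2^1.93 = 3.811
Serp9 has the largest |ΔΔCt| = 3.75.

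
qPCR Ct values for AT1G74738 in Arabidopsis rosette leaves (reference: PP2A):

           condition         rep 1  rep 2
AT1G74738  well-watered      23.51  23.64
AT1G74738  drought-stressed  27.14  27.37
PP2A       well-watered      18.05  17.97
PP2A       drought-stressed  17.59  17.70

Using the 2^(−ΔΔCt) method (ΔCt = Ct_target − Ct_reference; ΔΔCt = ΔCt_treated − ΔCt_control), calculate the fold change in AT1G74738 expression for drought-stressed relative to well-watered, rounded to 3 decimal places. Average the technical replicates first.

Mean Ct: AT1G74738 well-watered 23.575; AT1G74738 drought-stressed 27.255; PP2A well-watered 18.010; PP2A drought-stressed 17.645
ΔCt(well-watered) = 23.575 − 18.010 = 5.565
ΔCt(drought-stressed) = 27.255 − 17.645 = 9.610
ΔΔCt = 9.610 − 5.565 = 4.045
Fold change = 2^(−4.045) = 0.0606

0.061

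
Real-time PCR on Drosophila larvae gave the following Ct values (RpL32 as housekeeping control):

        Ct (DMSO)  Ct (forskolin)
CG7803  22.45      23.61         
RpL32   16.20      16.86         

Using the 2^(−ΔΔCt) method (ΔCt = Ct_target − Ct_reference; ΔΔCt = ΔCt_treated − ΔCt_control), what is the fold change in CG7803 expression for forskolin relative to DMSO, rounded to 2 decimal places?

0.71

ΔCt(DMSO) = 22.450 − 16.200 = 6.250
ΔCt(forskolin) = 23.610 − 16.860 = 6.750
ΔΔCt = 6.750 − 6.250 = 0.500
Fold change = 2^(−0.500) = 0.707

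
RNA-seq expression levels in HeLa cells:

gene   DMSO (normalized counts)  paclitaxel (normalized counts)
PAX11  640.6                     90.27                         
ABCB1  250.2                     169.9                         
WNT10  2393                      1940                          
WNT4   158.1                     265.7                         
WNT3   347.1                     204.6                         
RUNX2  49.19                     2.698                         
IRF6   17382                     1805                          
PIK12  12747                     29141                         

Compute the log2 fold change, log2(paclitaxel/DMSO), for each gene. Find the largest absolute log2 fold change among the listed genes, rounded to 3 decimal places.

4.188

log2(90.27/640.6) = -2.827  (PAX11)
log2(169.9/250.2) = -0.558  (ABCB1)
log2(1940/2393) = -0.303  (WNT10)
log2(265.7/158.1) = 0.749  (WNT4)
log2(204.6/347.1) = -0.763  (WNT3)
log2(2.698/49.19) = -4.188  (RUNX2)
log2(1805/17382) = -3.268  (IRF6)
log2(29141/12747) = 1.193  (PIK12)
The largest magnitude belongs to RUNX2.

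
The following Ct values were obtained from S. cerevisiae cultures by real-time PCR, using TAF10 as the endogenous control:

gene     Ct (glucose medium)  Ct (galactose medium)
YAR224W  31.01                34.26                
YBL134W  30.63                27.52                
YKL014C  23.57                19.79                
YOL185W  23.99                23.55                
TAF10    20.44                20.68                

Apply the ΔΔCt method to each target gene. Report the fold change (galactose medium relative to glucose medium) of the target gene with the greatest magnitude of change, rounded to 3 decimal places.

16.223

YAR224W: ΔΔCt = (34.26−20.68) − (31.01−20.44) = 13.58 − 10.57 = 3.01; fold change = 2^-3.01 = 0.124
YBL134W: ΔΔCt = (27.52−20.68) − (30.63−20.44) = 6.84 − 10.19 = -3.35; fold change = 2^3.35 = 10.196
YKL014C: ΔΔCt = (19.79−20.68) − (23.57−20.44) = -0.89 − 3.13 = -4.02; fold change = 2^4.02 = 16.223
YOL185W: ΔΔCt = (23.55−20.68) − (23.99−20.44) = 2.87 − 3.55 = -0.68; fold change = 2^0.68 = 1.602
YKL014C has the largest |ΔΔCt| = 4.02.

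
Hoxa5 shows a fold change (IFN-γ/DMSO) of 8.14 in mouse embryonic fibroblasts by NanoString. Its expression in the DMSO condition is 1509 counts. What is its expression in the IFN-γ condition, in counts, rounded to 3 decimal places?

IFN-γ expression = 1509 × 8.14 = 12283.260

12283.260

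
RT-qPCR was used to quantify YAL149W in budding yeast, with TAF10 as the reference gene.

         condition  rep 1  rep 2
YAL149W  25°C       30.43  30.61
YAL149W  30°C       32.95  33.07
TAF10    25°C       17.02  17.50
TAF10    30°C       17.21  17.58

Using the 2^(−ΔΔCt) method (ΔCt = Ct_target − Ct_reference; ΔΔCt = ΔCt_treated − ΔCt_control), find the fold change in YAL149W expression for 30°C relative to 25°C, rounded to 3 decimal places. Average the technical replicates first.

Mean Ct: YAL149W 25°C 30.520; YAL149W 30°C 33.010; TAF10 25°C 17.260; TAF10 30°C 17.395
ΔCt(25°C) = 30.520 − 17.260 = 13.260
ΔCt(30°C) = 33.010 − 17.395 = 15.615
ΔΔCt = 15.615 − 13.260 = 2.355
Fold change = 2^(−2.355) = 0.1955

0.195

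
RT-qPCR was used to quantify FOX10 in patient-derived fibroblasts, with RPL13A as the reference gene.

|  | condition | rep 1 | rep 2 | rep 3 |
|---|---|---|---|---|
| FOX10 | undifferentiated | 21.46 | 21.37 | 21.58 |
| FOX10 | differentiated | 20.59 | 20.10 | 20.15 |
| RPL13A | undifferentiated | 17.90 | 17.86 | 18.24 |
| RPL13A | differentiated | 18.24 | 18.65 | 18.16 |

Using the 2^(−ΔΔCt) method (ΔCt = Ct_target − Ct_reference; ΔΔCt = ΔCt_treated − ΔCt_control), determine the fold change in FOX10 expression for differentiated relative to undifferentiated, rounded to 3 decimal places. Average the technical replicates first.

Mean Ct: FOX10 undifferentiated 21.470; FOX10 differentiated 20.280; RPL13A undifferentiated 18.000; RPL13A differentiated 18.350
ΔCt(undifferentiated) = 21.470 − 18.000 = 3.470
ΔCt(differentiated) = 20.280 − 18.350 = 1.930
ΔΔCt = 1.930 − 3.470 = -1.540
Fold change = 2^(−(-1.540)) = 2^1.540 = 2.9079

2.908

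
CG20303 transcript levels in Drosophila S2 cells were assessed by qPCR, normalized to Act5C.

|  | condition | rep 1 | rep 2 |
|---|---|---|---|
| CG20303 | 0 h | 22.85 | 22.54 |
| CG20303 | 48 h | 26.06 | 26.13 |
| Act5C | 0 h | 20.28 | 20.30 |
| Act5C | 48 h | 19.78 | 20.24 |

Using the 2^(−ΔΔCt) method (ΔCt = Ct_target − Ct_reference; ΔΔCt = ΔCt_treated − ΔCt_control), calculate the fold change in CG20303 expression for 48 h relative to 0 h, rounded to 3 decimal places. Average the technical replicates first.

Mean Ct: CG20303 0 h 22.695; CG20303 48 h 26.095; Act5C 0 h 20.290; Act5C 48 h 20.010
ΔCt(0 h) = 22.695 − 20.290 = 2.405
ΔCt(48 h) = 26.095 − 20.010 = 6.085
ΔΔCt = 6.085 − 2.405 = 3.680
Fold change = 2^(−3.680) = 0.0780

0.078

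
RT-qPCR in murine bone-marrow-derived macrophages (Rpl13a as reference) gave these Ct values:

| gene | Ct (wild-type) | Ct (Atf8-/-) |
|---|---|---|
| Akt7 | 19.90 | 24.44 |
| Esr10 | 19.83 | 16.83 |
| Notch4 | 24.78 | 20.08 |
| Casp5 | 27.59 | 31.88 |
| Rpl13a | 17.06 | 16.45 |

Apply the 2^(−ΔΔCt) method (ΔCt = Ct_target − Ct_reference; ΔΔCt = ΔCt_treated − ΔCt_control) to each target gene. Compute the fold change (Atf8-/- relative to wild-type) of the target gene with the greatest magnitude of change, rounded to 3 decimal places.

Akt7: ΔΔCt = (24.44−16.45) − (19.90−17.06) = 7.99 − 2.84 = 5.15; fold change = 2^-5.15 = 0.028
Esr10: ΔΔCt = (16.83−16.45) − (19.83−17.06) = 0.38 − 2.77 = -2.39; fold change = 2^2.39 = 5.242
Notch4: ΔΔCt = (20.08−16.45) − (24.78−17.06) = 3.63 − 7.72 = -4.09; fold change = 2^4.09 = 17.030
Casp5: ΔΔCt = (31.88−16.45) − (27.59−17.06) = 15.43 − 10.53 = 4.90; fold change = 2^-4.90 = 0.033
Akt7 has the largest |ΔΔCt| = 5.15.

0.028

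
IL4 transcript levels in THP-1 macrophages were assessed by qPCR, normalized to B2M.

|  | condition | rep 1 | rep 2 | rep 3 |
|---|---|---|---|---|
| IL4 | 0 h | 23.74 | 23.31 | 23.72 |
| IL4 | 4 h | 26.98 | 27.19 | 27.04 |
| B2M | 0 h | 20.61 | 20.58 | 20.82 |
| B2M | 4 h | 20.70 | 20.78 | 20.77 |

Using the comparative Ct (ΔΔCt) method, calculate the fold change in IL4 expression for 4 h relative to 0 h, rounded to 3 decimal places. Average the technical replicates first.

Mean Ct: IL4 0 h 23.590; IL4 4 h 27.070; B2M 0 h 20.670; B2M 4 h 20.750
ΔCt(0 h) = 23.590 − 20.670 = 2.920
ΔCt(4 h) = 27.070 − 20.750 = 6.320
ΔΔCt = 6.320 − 2.920 = 3.400
Fold change = 2^(−3.400) = 0.0947

0.095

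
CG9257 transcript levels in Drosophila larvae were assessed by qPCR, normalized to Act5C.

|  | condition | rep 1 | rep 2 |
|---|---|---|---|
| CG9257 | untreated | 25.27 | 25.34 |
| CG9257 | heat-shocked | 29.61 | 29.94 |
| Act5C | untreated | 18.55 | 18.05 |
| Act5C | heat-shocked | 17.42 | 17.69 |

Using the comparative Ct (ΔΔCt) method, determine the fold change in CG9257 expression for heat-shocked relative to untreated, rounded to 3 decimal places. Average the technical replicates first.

0.027

Mean Ct: CG9257 untreated 25.305; CG9257 heat-shocked 29.775; Act5C untreated 18.300; Act5C heat-shocked 17.555
ΔCt(untreated) = 25.305 − 18.300 = 7.005
ΔCt(heat-shocked) = 29.775 − 17.555 = 12.220
ΔΔCt = 12.220 − 7.005 = 5.215
Fold change = 2^(−5.215) = 0.0269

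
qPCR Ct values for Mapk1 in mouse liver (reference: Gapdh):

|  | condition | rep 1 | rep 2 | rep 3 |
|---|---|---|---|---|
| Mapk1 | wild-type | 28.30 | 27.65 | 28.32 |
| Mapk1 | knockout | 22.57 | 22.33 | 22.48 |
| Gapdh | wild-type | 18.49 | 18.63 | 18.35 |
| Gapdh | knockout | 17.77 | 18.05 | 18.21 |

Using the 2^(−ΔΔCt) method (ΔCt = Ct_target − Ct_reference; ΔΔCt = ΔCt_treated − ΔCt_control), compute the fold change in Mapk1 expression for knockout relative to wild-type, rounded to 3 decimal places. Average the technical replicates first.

35.506

Mean Ct: Mapk1 wild-type 28.090; Mapk1 knockout 22.460; Gapdh wild-type 18.490; Gapdh knockout 18.010
ΔCt(wild-type) = 28.090 − 18.490 = 9.600
ΔCt(knockout) = 22.460 − 18.010 = 4.450
ΔΔCt = 4.450 − 9.600 = -5.150
Fold change = 2^(−(-5.150)) = 2^5.150 = 35.5062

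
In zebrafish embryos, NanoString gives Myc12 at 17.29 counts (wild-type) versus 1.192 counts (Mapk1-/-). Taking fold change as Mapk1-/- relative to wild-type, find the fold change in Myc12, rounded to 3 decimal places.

0.069

Fold change = 1.192 / 17.29 = 0.0689
Myc12 is downregulated.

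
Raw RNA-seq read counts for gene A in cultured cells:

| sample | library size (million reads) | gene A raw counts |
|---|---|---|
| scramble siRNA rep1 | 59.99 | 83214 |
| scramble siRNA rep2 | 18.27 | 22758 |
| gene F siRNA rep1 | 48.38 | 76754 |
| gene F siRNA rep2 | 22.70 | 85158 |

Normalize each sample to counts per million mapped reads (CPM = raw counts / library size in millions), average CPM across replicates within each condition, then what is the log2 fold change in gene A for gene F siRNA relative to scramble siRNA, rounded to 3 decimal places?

CPM(scramble siRNA rep1) = 83214 / 59.99 = 1387.1312
CPM(scramble siRNA rep2) = 22758 / 18.27 = 1245.6486
CPM(gene F siRNA rep1) = 76754 / 48.38 = 1586.4820
CPM(gene F siRNA rep2) = 85158 / 22.70 = 3751.4537
mean CPM(scramble siRNA) = 1316.3899; mean CPM(gene F siRNA) = 2668.9679
Fold change = 2668.9679 / 1316.3899 = 2.02749
log2(2.02749) = 1.0197

1.020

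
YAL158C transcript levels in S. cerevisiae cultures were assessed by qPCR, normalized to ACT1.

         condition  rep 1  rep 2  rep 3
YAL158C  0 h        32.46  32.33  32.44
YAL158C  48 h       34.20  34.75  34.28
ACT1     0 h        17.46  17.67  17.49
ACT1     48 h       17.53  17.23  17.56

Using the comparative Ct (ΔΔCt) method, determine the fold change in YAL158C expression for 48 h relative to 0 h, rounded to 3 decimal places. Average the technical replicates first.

0.233

Mean Ct: YAL158C 0 h 32.410; YAL158C 48 h 34.410; ACT1 0 h 17.540; ACT1 48 h 17.440
ΔCt(0 h) = 32.410 − 17.540 = 14.870
ΔCt(48 h) = 34.410 − 17.440 = 16.970
ΔΔCt = 16.970 − 14.870 = 2.100
Fold change = 2^(−2.100) = 0.2333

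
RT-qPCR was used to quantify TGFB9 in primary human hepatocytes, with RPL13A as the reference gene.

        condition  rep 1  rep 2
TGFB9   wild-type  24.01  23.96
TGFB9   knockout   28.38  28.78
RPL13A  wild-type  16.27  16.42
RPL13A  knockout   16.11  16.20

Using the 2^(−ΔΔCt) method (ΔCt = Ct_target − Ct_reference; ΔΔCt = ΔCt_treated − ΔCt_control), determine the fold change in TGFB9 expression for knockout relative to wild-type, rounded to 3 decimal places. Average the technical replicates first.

Mean Ct: TGFB9 wild-type 23.985; TGFB9 knockout 28.580; RPL13A wild-type 16.345; RPL13A knockout 16.155
ΔCt(wild-type) = 23.985 − 16.345 = 7.640
ΔCt(knockout) = 28.580 − 16.155 = 12.425
ΔΔCt = 12.425 − 7.640 = 4.785
Fold change = 2^(−4.785) = 0.0363

0.036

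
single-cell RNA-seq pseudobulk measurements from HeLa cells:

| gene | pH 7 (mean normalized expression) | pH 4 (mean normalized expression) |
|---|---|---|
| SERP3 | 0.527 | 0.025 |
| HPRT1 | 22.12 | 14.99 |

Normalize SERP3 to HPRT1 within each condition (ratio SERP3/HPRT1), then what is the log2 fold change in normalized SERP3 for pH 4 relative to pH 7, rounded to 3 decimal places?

SERP3/HPRT1 (pH 7) = 0.527 / 22.12 = 0.023825
SERP3/HPRT1 (pH 4) = 0.025 / 14.99 = 0.0016678
Fold change = 0.0016678 / 0.023825 = 0.0700
log2(0.0700) = -3.8365

-3.836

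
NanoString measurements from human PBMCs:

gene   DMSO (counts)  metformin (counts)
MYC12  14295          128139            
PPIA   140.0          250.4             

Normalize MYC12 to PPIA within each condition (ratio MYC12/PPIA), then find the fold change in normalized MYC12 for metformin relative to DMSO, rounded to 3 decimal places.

MYC12/PPIA (DMSO) = 14295 / 140.0 = 102.11
MYC12/PPIA (metformin) = 128139 / 250.4 = 511.74
Fold change = 511.74 / 102.11 = 5.0118

5.012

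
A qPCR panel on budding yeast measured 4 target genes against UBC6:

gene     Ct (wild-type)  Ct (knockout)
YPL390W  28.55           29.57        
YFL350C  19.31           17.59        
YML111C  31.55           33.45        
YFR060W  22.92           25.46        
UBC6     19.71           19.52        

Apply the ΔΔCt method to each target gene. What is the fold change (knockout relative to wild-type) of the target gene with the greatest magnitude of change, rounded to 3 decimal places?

0.151

YPL390W: ΔΔCt = (29.57−19.52) − (28.55−19.71) = 10.05 − 8.84 = 1.21; fold change = 2^-1.21 = 0.432
YFL350C: ΔΔCt = (17.59−19.52) − (19.31−19.71) = -1.93 − (-0.40) = -1.53; fold change = 2^1.53 = 2.888
YML111C: ΔΔCt = (33.45−19.52) − (31.55−19.71) = 13.93 − 11.84 = 2.09; fold change = 2^-2.09 = 0.235
YFR060W: ΔΔCt = (25.46−19.52) − (22.92−19.71) = 5.94 − 3.21 = 2.73; fold change = 2^-2.73 = 0.151
YFR060W has the largest |ΔΔCt| = 2.73.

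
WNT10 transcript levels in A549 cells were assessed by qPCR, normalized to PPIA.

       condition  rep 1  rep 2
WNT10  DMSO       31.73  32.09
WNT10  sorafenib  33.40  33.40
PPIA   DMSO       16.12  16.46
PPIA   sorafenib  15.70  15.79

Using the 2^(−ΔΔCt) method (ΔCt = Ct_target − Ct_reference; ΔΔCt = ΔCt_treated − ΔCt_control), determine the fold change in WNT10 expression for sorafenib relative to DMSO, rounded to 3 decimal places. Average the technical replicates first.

0.244

Mean Ct: WNT10 DMSO 31.910; WNT10 sorafenib 33.400; PPIA DMSO 16.290; PPIA sorafenib 15.745
ΔCt(DMSO) = 31.910 − 16.290 = 15.620
ΔCt(sorafenib) = 33.400 − 15.745 = 17.655
ΔΔCt = 17.655 − 15.620 = 2.035
Fold change = 2^(−2.035) = 0.2440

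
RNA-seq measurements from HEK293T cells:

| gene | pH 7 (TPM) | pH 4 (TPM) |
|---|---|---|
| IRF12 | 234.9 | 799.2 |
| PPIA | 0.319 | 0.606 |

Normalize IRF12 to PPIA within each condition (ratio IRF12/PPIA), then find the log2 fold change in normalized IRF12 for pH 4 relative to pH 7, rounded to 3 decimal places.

0.841

IRF12/PPIA (pH 7) = 234.9 / 0.319 = 736.36
IRF12/PPIA (pH 4) = 799.2 / 0.606 = 1318.8
Fold change = 1318.8 / 736.36 = 1.7910
log2(1.7910) = 0.8407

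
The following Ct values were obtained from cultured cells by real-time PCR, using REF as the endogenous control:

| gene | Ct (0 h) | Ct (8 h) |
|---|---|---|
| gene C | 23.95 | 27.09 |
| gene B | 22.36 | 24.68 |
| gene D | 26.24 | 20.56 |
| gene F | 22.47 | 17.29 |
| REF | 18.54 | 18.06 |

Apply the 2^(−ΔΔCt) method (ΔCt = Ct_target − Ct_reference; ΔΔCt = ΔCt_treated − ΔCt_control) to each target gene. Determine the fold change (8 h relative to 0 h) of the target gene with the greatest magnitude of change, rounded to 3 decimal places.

36.758

gene C: ΔΔCt = (27.09−18.06) − (23.95−18.54) = 9.03 − 5.41 = 3.62; fold change = 2^-3.62 = 0.081
gene B: ΔΔCt = (24.68−18.06) − (22.36−18.54) = 6.62 − 3.82 = 2.80; fold change = 2^-2.80 = 0.144
gene D: ΔΔCt = (20.56−18.06) − (26.24−18.54) = 2.50 − 7.70 = -5.20; fold change = 2^5.20 = 36.758
gene F: ΔΔCt = (17.29−18.06) − (22.47−18.54) = -0.77 − 3.93 = -4.70; fold change = 2^4.70 = 25.992
gene D has the largest |ΔΔCt| = 5.20.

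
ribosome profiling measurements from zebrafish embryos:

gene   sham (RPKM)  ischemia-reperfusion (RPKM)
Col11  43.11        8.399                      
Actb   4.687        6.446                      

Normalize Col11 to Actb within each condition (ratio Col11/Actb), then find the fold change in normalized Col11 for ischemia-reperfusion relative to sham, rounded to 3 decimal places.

Col11/Actb (sham) = 43.11 / 4.687 = 9.1978
Col11/Actb (ischemia-reperfusion) = 8.399 / 6.446 = 1.303
Fold change = 1.303 / 9.1978 = 0.1417

0.142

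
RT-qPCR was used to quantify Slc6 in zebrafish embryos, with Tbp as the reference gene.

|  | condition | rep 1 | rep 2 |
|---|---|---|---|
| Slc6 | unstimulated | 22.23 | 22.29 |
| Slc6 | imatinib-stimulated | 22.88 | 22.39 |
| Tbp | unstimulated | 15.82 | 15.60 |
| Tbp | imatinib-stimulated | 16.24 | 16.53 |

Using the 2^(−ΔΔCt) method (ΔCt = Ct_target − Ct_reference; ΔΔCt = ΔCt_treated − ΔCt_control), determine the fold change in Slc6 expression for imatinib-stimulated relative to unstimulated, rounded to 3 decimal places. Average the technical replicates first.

Mean Ct: Slc6 unstimulated 22.260; Slc6 imatinib-stimulated 22.635; Tbp unstimulated 15.710; Tbp imatinib-stimulated 16.385
ΔCt(unstimulated) = 22.260 − 15.710 = 6.550
ΔCt(imatinib-stimulated) = 22.635 − 16.385 = 6.250
ΔΔCt = 6.250 − 6.550 = -0.300
Fold change = 2^(−(-0.300)) = 2^0.300 = 1.2311

1.231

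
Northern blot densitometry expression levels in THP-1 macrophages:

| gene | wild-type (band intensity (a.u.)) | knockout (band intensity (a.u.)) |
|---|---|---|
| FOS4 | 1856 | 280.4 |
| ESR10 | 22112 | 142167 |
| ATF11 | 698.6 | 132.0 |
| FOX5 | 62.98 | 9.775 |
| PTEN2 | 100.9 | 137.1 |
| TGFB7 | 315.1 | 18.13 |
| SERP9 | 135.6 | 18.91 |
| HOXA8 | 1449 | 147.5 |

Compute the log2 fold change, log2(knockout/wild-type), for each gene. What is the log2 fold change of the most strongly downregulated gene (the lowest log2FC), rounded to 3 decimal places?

log2(280.4/1856) = -2.727  (FOS4)
log2(142167/22112) = 2.685  (ESR10)
log2(132.0/698.6) = -2.404  (ATF11)
log2(9.775/62.98) = -2.688  (FOX5)
log2(137.1/100.9) = 0.442  (PTEN2)
log2(18.13/315.1) = -4.119  (TGFB7)
log2(18.91/135.6) = -2.842  (SERP9)
log2(147.5/1449) = -3.296  (HOXA8)
TGFB7 is most strongly downregulated.

-4.119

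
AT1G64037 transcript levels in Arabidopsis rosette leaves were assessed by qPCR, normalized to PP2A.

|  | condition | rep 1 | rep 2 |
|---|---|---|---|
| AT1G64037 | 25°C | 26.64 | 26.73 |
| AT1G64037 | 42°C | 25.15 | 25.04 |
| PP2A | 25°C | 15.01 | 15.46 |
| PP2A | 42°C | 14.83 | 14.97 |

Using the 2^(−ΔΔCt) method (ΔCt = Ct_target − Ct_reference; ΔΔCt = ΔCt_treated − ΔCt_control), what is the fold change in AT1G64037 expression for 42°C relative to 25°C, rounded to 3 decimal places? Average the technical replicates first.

2.387

Mean Ct: AT1G64037 25°C 26.685; AT1G64037 42°C 25.095; PP2A 25°C 15.235; PP2A 42°C 14.900
ΔCt(25°C) = 26.685 − 15.235 = 11.450
ΔCt(42°C) = 25.095 − 14.900 = 10.195
ΔΔCt = 10.195 − 11.450 = -1.255
Fold change = 2^(−(-1.255)) = 2^1.255 = 2.3867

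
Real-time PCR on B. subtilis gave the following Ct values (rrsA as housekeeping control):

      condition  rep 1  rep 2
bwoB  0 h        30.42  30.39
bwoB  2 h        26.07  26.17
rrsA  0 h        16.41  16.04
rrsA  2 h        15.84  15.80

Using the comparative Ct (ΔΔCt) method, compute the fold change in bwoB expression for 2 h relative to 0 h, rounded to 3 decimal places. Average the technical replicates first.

14.723

Mean Ct: bwoB 0 h 30.405; bwoB 2 h 26.120; rrsA 0 h 16.225; rrsA 2 h 15.820
ΔCt(0 h) = 30.405 − 16.225 = 14.180
ΔCt(2 h) = 26.120 − 15.820 = 10.300
ΔΔCt = 10.300 − 14.180 = -3.880
Fold change = 2^(−(-3.880)) = 2^3.880 = 14.7230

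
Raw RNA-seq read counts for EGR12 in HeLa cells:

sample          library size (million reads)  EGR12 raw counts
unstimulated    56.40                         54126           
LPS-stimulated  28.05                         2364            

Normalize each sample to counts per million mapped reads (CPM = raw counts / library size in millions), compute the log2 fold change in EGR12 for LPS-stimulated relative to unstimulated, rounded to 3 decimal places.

CPM(unstimulated) = 54126 / 56.40 = 959.6809
CPM(LPS-stimulated) = 2364 / 28.05 = 84.2781
Fold change = 84.2781 / 959.6809 = 0.08782
log2(0.08782) = -3.5093

-3.509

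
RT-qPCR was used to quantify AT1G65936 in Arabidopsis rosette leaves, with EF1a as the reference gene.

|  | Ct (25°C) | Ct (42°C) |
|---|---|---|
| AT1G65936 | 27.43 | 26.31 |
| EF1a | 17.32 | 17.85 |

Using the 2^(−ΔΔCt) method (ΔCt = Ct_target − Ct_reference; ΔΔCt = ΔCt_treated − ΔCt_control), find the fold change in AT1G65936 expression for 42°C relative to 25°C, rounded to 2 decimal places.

3.14

ΔCt(25°C) = 27.430 − 17.320 = 10.110
ΔCt(42°C) = 26.310 − 17.850 = 8.460
ΔΔCt = 8.460 − 10.110 = -1.650
Fold change = 2^(−(-1.650)) = 2^1.650 = 3.138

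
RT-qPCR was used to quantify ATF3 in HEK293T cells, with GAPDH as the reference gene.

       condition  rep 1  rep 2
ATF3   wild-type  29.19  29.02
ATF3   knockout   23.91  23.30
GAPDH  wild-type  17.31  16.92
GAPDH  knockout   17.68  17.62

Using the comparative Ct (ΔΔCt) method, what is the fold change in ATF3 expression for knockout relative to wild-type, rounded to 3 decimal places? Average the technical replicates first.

65.572

Mean Ct: ATF3 wild-type 29.105; ATF3 knockout 23.605; GAPDH wild-type 17.115; GAPDH knockout 17.650
ΔCt(wild-type) = 29.105 − 17.115 = 11.990
ΔCt(knockout) = 23.605 − 17.650 = 5.955
ΔΔCt = 5.955 − 11.990 = -6.035
Fold change = 2^(−(-6.035)) = 2^6.035 = 65.5716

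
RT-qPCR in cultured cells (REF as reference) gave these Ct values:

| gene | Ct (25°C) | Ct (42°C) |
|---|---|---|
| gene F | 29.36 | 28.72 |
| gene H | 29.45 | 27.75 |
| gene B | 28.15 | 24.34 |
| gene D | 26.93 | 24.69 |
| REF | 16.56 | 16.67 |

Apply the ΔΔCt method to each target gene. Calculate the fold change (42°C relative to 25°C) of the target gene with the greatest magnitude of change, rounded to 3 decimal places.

gene F: ΔΔCt = (28.72−16.67) − (29.36−16.56) = 12.05 − 12.80 = -0.75; fold change = 2^0.75 = 1.682
gene H: ΔΔCt = (27.75−16.67) − (29.45−16.56) = 11.08 − 12.89 = -1.81; fold change = 2^1.81 = 3.506
gene B: ΔΔCt = (24.34−16.67) − (28.15−16.56) = 7.67 − 11.59 = -3.92; fold change = 2^3.92 = 15.137
gene D: ΔΔCt = (24.69−16.67) − (26.93−16.56) = 8.02 − 10.37 = -2.35; fold change = 2^2.35 = 5.098
gene B has the largest |ΔΔCt| = 3.92.

15.137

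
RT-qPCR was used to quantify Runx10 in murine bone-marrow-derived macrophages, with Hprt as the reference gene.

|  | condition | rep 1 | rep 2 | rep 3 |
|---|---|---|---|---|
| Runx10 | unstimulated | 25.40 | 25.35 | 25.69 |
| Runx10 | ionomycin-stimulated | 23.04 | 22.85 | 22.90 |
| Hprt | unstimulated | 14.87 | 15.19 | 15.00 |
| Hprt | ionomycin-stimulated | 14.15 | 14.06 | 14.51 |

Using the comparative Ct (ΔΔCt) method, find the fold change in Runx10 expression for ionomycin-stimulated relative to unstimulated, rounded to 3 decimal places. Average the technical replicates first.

Mean Ct: Runx10 unstimulated 25.480; Runx10 ionomycin-stimulated 22.930; Hprt unstimulated 15.020; Hprt ionomycin-stimulated 14.240
ΔCt(unstimulated) = 25.480 − 15.020 = 10.460
ΔCt(ionomycin-stimulated) = 22.930 − 14.240 = 8.690
ΔΔCt = 8.690 − 10.460 = -1.770
Fold change = 2^(−(-1.770)) = 2^1.770 = 3.4105

3.411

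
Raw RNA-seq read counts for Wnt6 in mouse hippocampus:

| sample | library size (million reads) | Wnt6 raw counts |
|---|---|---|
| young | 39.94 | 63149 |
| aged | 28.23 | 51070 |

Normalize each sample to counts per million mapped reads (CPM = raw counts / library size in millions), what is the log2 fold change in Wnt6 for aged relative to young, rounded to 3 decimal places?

0.194

CPM(young) = 63149 / 39.94 = 1581.0966
CPM(aged) = 51070 / 28.23 = 1809.0684
Fold change = 1809.0684 / 1581.0966 = 1.14419
log2(1.14419) = 0.1943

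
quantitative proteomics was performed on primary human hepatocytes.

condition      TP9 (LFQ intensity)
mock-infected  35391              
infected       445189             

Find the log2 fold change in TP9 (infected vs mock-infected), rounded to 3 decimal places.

3.653

Fold change = 445189 / 35391 = 12.5792
log2(12.5792) = 3.6530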